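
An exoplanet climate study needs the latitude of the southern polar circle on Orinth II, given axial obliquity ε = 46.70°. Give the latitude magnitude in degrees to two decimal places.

43.30°

The polar circle is the lowest latitude that experiences at least one full rotation of continuous darkness at the northern-summer solstice; it lies at |ϕ| = 90° − ε = 90° − 46.70° = 43.30°.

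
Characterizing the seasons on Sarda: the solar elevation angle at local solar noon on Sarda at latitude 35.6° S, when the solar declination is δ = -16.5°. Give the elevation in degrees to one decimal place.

70.9°

At local noon the hour angle is zero, so the zenith angle equals |ϕ − δ| = |-35.6° − (-16.500°)| = 19.100°.
Elevation = 90° − 19.100° = 70.9°.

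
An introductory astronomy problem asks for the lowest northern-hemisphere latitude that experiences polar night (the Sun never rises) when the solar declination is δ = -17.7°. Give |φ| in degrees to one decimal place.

Polar night requires cos H₀ = −tan φ tan δ ≥ 1, i.e. tan φ tan δ ≤ −1.
The boundary is |tan φ| · |tan δ| = 1, so |φ| = 90° − |δ| = 90° − 17.7° = 72.3° in the northern hemisphere.

|φ| = 72.3°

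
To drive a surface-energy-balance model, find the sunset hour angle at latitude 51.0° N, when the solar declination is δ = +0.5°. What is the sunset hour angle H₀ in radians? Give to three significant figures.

H₀ = 1.58 rad

cos H₀ = −tan φ · tan δ = −tan(+51.0°) × tan(+0.500°) = -0.0108, so H₀ = 1.5816 rad = 90.62°.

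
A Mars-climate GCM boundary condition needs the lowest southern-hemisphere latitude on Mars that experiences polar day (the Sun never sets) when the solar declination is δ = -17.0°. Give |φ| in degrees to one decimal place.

Polar day requires cos H₀ = −tan φ tan δ ≤ −1, i.e. tan φ tan δ ≥ 1.
The boundary is |tan φ| · |tan δ| = 1, so |φ| = 90° − |δ| = 90° − 17.0° = 73.0° in the southern hemisphere.

|φ| = 73.0°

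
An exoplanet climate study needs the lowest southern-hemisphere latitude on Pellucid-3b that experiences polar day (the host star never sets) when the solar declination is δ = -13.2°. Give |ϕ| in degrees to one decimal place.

|ϕ| = 76.8°

Polar day requires cos h₀ = −tan ϕ tan δ ≤ −1, i.e. tan ϕ tan δ ≥ 1.
The boundary is |tan ϕ| · |tan δ| = 1, so |ϕ| = 90° − |δ| = 90° − 13.2° = 76.8° in the southern hemisphere.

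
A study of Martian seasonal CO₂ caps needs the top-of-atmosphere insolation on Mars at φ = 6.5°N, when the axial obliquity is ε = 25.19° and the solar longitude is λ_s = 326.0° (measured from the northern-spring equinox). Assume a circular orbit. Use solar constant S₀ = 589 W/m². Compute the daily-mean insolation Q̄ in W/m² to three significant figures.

Q̄ ≈ 173 W/m²

Solar declination: sin δ = sin ε · sin λ_s = sin 25.19° × sin 326.0° = -0.23800, so δ = -13.769°.
cos H₀ = −tan(+6.5°) tan(-13.769°) = 0.0279, H₀ = 1.5429 rad.
Bracket: H₀ sin φ sin δ + cos φ cos δ sin H₀ = 1.5429×0.11320×-0.23800 + 0.99357×0.97126×0.99961 = -0.041568 + 0.964638 = 0.923070.
Q̄ = (S₀/π) × [bracket] = (589/π) × 0.923070 = 173.1 W/m².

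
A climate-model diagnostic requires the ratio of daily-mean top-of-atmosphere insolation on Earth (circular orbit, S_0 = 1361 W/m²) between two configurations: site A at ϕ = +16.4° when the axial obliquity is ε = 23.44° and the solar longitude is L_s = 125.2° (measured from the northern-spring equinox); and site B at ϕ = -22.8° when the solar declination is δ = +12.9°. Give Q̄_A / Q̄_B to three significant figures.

— Configuration A (ϕ=+16.4°):
Solar declination: sin δ = sin ε · sin L_s = sin 23.44° × sin 125.2° = 0.32505, so δ = +18.969°.
cos h₀ = −tan(+16.4°) tan(+18.969°) = -0.1012, h₀ = 1.6721 rad.
Bracket: h₀ sin ϕ sin δ + cos ϕ cos δ sin h₀ = 1.6721×0.28234×0.32505 + 0.95931×0.94570×0.99487 = 0.153456 + 0.902565 = 1.056021.
Q̄ = (S_0/π) × [bracket] = (1361/π) × 1.056021 = 457.49 W/m².
— Configuration B (ϕ=-22.8°):
cos h₀ = −tan(-22.8°) tan(+12.900°) = 0.0963, h₀ = 1.4744 rad.
Bracket: h₀ sin ϕ sin δ + cos ϕ cos δ sin h₀ = 1.4744×-0.38752×0.22325 + 0.92186×0.97476×0.99535 = -0.127556 + 0.894414 = 0.766858.
Q̄ = (S_0/π) × [bracket] = (1361/π) × 0.766858 = 332.22 W/m².
Ratio Q̄_A / Q̄_B = 457.49 / 332.22 = 1.377.

Q̄_A / Q̄_B ≈ 1.38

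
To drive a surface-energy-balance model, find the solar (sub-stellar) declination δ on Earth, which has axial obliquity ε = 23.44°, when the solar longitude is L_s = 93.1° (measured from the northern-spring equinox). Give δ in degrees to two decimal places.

sin δ = sin ε · sin L_s = sin 23.44° × sin 93.1° = 0.397206.
δ = arcsin(0.397206) = +23.40°.

δ = +23.40°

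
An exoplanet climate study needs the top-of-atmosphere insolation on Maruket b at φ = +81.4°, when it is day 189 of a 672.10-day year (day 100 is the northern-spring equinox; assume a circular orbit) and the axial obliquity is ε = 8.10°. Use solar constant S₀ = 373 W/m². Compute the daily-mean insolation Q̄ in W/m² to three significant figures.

Q̄ ≈ 41.3 W/m²

Solar longitude: λ_s = 360° × (189 − 100)/672.10 = 47.671°.
sin δ = sin 8.10° × sin 47.671° = 0.10417, so δ = +5.979°.
cos H₀ = −tan(+81.4°) tan(+5.979°) = -0.6925, H₀ = 2.3358 rad.
Bracket: H₀ sin φ sin δ + cos φ cos δ sin H₀ = 2.3358×0.98876×0.10417 + 0.14954×0.99456×0.72138 = 0.240585 + 0.107288 = 0.347873.
Q̄ = (S₀/π) × [bracket] = (373/π) × 0.347873 = 41.30 W/m².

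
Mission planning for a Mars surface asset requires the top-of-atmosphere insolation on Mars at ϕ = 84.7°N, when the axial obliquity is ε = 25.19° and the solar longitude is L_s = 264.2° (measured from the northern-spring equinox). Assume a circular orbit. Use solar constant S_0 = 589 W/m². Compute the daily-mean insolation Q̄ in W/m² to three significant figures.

Solar declination: sin δ = sin ε · sin L_s = sin 25.19° × sin 264.2° = -0.42344, so δ = -25.052°.
cos h₀ = −tan(+84.7°) tan(-25.052°) = 5.0386 ≥ 1 ⇒ polar night, h₀ = 0 and Q̄ = 0.

Q̄ ≈ 0.00 W/m²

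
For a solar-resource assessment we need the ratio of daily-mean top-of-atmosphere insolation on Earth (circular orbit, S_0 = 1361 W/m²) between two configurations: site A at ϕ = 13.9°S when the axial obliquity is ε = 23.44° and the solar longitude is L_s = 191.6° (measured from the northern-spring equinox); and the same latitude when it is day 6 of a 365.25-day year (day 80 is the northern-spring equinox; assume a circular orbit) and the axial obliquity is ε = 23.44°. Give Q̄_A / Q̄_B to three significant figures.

— Configuration A (ϕ=-13.9°):
Solar declination: sin δ = sin ε · sin L_s = sin 23.44° × sin 191.6° = -0.07999, so δ = -4.588°.
cos h₀ = −tan(-13.9°) tan(-4.588°) = -0.0199, h₀ = 1.5907 rad.
Bracket: h₀ sin ϕ sin δ + cos ϕ cos δ sin h₀ = 1.5907×-0.24023×-0.07999 + 0.97072×0.99680×0.99980 = 0.030567 + 0.967420 = 0.997987.
Q̄ = (S_0/π) × [bracket] = (1361/π) × 0.997987 = 432.35 W/m².
— Configuration B (ϕ=-13.9°):
Solar longitude: L_s = 360° × (6 − 80)/365.25 = -72.936°, i.e. -72.936° + 360° = 287.064°.
sin δ = sin 23.44° × sin 287.064° = -0.38028, so δ = -22.351°.
cos h₀ = −tan(-13.9°) tan(-22.351°) = -0.1018, h₀ = 1.6727 rad.
Bracket: h₀ sin ϕ sin δ + cos ϕ cos δ sin h₀ = 1.6727×-0.24023×-0.38028 + 0.97072×0.92487×0.99481 = 0.152809 + 0.893130 = 1.045939.
Q̄ = (S_0/π) × [bracket] = (1361/π) × 1.045939 = 453.12 W/m².
Ratio Q̄_A / Q̄_B = 432.35 / 453.12 = 0.9542.

Q̄_A / Q̄_B ≈ 0.954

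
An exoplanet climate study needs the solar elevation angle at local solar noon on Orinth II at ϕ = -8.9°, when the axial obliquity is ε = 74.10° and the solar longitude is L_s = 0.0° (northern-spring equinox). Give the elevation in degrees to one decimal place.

Solar declination: sin δ = sin ε · sin L_s = sin 74.10° × sin 0.0° = 0.00000, so δ = +0.000°.
At local noon the hour angle is zero, so the zenith angle equals |ϕ − δ| = |-8.9° − (+0.000°)| = 8.900°.
Elevation = 90° − 8.900° = 81.1°.

81.1°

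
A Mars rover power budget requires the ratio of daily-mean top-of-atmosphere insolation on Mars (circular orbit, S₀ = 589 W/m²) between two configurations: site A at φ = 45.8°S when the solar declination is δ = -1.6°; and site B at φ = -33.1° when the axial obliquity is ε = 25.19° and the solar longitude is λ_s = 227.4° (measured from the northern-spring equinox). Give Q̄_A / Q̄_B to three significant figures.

— Configuration A (φ=-45.8°):
cos H₀ = −tan(-45.8°) tan(-1.600°) = -0.0287, H₀ = 1.5995 rad.
Bracket: H₀ sin φ sin δ + cos φ cos δ sin H₀ = 1.5995×-0.71691×-0.02792 + 0.69717×0.99961×0.99959 = 0.032016 + 0.696612 = 0.728628.
Q̄ = (S₀/π) × [bracket] = (589/π) × 0.728628 = 136.61 W/m².
— Configuration B (φ=-33.1°):
Solar declination: sin δ = sin ε · sin λ_s = sin 25.19° × sin 227.4° = -0.31330, so δ = -18.258°.
cos H₀ = −tan(-33.1°) tan(-18.258°) = -0.2151, H₀ = 1.7876 rad.
Bracket: H₀ sin φ sin δ + cos φ cos δ sin H₀ = 1.7876×-0.54610×-0.31330 + 0.83772×0.94965×0.97660 = 0.305846 + 0.776925 = 1.082771.
Q̄ = (S₀/π) × [bracket] = (589/π) × 1.082771 = 203.00 W/m².
Ratio Q̄_A / Q̄_B = 136.61 / 203.00 = 0.6730.

Q̄_A / Q̄_B ≈ 0.673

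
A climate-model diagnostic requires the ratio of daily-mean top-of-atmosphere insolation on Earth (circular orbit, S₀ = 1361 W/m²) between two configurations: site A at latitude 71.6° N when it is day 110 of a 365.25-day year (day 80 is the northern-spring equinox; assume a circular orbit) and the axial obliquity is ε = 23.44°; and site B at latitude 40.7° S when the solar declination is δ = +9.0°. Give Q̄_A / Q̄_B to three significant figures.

— Configuration A (φ=+71.6°):
Solar longitude: λ_s = 360° × (110 − 80)/365.25 = 29.569°.
sin δ = sin 23.44° × sin 29.569° = 0.19630, so δ = +11.320°.
cos H₀ = −tan(+71.6°) tan(+11.320°) = -0.6018, H₀ = 2.2165 rad.
Bracket: H₀ sin φ sin δ + cos φ cos δ sin H₀ = 2.2165×0.94888×0.19630 + 0.31565×0.98054×0.79865 = 0.412857 + 0.247188 = 0.660045.
Q̄ = (S₀/π) × [bracket] = (1361/π) × 0.660045 = 285.94 W/m².
— Configuration B (φ=-40.7°):
cos H₀ = −tan(-40.7°) tan(+9.000°) = 0.1362, H₀ = 1.4341 rad.
Bracket: H₀ sin φ sin δ + cos φ cos δ sin H₀ = 1.4341×-0.65210×0.15643 + 0.75813×0.98769×0.99068 = -0.146290 + 0.741819 = 0.595529.
Q̄ = (S₀/π) × [bracket] = (1361/π) × 0.595529 = 257.99 W/m².
Ratio Q̄_A / Q̄_B = 285.94 / 257.99 = 1.108.

Q̄_A / Q̄_B ≈ 1.11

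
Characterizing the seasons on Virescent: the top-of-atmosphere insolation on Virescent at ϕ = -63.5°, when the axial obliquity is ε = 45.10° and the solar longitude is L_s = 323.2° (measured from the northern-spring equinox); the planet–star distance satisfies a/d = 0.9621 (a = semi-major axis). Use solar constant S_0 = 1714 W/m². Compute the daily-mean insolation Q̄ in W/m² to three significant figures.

Solar declination: sin δ = sin ε · sin L_s = sin 45.10° × sin 323.2° = -0.42431, so δ = -25.107°.
cos h₀ = −tan(-63.5°) tan(-25.107°) = -0.9398, h₀ = 2.7930 rad.
Bracket: h₀ sin ϕ sin δ + cos ϕ cos δ sin h₀ = 2.7930×-0.89493×-0.42431 + 0.44620×0.90552×0.34162 = 1.060580 + 0.138029 = 1.198609.
Inverse-square distance factor (a/d)² = 0.9621² = 0.925636.
Q̄ = (S_0/π) × 0.925636 × [bracket] = (1714/π) × 0.925636 × 1.198609 = 605.3 W/m².

Q̄ ≈ 605 W/m²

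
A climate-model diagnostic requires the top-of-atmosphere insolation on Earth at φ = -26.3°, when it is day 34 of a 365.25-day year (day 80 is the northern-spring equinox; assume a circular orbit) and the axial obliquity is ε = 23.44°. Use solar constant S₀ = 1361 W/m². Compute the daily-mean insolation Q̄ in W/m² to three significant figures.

Solar longitude: λ_s = 360° × (34 − 80)/365.25 = -45.339°, i.e. -45.339° + 360° = 314.661°.
sin δ = sin 23.44° × sin 314.661° = -0.28294, so δ = -16.436°.
cos H₀ = −tan(-26.3°) tan(-16.436°) = -0.1458, H₀ = 1.7171 rad.
Bracket: H₀ sin φ sin δ + cos φ cos δ sin H₀ = 1.7171×-0.44307×-0.28294 + 0.89649×0.95914×0.98932 = 0.215259 + 0.850676 = 1.065935.
Q̄ = (S₀/π) × [bracket] = (1361/π) × 1.065935 = 461.8 W/m².

Q̄ ≈ 462 W/m²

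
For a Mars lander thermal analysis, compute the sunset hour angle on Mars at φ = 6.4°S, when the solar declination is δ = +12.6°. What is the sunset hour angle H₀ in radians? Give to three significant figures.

H₀ = 1.55 rad

cos H₀ = −tan φ · tan δ = −tan(-6.4°) × tan(+12.600°) = 0.0251, so H₀ = 1.5457 rad = 88.56°.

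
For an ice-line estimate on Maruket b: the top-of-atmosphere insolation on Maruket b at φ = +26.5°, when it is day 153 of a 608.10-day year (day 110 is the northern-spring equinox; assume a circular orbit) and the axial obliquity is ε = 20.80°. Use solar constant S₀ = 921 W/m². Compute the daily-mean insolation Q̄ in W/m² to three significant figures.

Solar longitude: λ_s = 360° × (153 − 110)/608.10 = 25.456°.
sin δ = sin 20.80° × sin 25.456° = 0.15263, so δ = +8.780°.
cos H₀ = −tan(+26.5°) tan(+8.780°) = -0.0770, H₀ = 1.6479 rad.
Bracket: H₀ sin φ sin δ + cos φ cos δ sin H₀ = 1.6479×0.44620×0.15263 + 0.89493×0.98828×0.99703 = 0.112228 + 0.881815 = 0.994043.
Q̄ = (S₀/π) × [bracket] = (921/π) × 0.994043 = 291.4 W/m².

Q̄ ≈ 291 W/m²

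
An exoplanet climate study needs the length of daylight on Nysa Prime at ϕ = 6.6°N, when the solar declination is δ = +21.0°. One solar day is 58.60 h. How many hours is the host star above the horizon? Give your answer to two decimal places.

30.13 h

cos h₀ = −tan ϕ · tan δ = −tan(+6.6°) × tan(+21.000°) = -0.0444, so h₀ = 1.6152 rad = 92.55°.
Daylight = 2h₀/(2π) × 58.60 h = (1.6152/π) × 58.60 = 30.13 h.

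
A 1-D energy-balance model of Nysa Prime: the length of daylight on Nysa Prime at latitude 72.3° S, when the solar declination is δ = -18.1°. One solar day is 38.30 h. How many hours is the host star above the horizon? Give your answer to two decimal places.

38.30 h

Sunrise equation: cos h₀ = −tan ϕ · tan δ = -1.0242 ≤ −1, so the host star never sets (polar day) and h₀ = π.
Daylight = 2h₀/(2π) × 38.30 h = (3.1416/π) × 38.30 = 38.30 h.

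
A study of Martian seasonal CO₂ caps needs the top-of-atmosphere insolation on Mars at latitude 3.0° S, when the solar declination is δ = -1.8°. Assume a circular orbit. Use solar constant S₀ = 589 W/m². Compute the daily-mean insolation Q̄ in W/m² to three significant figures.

cos H₀ = −tan(-3.0°) tan(-1.800°) = -0.0016, H₀ = 1.5724 rad.
Bracket: H₀ sin φ sin δ + cos φ cos δ sin H₀ = 1.5724×-0.05234×-0.03141 + 0.99863×0.99951×1.00000 = 0.002585 + 0.998141 = 1.000726.
Q̄ = (S₀/π) × [bracket] = (589/π) × 1.000726 = 187.6 W/m².

Q̄ ≈ 188 W/m²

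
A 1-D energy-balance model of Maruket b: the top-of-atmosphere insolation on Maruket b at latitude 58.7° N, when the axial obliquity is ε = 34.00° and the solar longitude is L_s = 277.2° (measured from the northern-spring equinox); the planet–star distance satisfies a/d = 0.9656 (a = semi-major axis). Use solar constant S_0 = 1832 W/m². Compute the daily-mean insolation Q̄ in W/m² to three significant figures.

Q̄ ≈ 0.00 W/m²

Solar declination: sin δ = sin ε · sin L_s = sin 34.00° × sin 277.2° = -0.55478, so δ = -33.696°.
cos h₀ = −tan(+58.7°) tan(-33.696°) = 1.0967 ≥ 1 ⇒ polar night, h₀ = 0 and Q̄ = 0.
Inverse-square distance factor (a/d)² = 0.9656² = 0.932383.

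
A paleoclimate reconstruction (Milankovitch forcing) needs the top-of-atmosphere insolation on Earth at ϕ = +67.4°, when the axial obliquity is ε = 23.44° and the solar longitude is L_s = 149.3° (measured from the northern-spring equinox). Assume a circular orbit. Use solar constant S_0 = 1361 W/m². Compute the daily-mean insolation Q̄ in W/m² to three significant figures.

Solar declination: sin δ = sin ε · sin L_s = sin 23.44° × sin 149.3° = 0.20309, so δ = +11.718°.
cos h₀ = −tan(+67.4°) tan(+11.718°) = -0.4983, h₀ = 2.0924 rad.
Bracket: h₀ sin ϕ sin δ + cos ϕ cos δ sin h₀ = 2.0924×0.92321×0.20309 + 0.38430×0.97916×0.86702 = 0.392314 + 0.326252 = 0.718566.
Q̄ = (S_0/π) × [bracket] = (1361/π) × 0.718566 = 311.3 W/m².

Q̄ ≈ 311 W/m²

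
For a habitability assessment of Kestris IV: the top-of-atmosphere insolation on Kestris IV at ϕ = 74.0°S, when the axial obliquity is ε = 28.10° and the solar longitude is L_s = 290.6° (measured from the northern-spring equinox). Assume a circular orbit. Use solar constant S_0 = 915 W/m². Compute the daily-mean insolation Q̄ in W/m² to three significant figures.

Q̄ ≈ 388 W/m²

Solar declination: sin δ = sin ε · sin L_s = sin 28.10° × sin 290.6° = -0.44090, so δ = -26.161°.
cos h₀ = −tan(-74.0°) tan(-26.161°) = -1.7131 ≤ −1 ⇒ polar day, h₀ = π.
Bracket: h₀ sin ϕ sin δ + cos ϕ cos δ sin h₀ = 3.1416×-0.96126×-0.44090 + 0.27564×0.89756×0.00000 = 1.331471 + 0.000000 = 1.331471.
Q̄ = (S_0/π) × [bracket] = (915/π) × 1.331471 = 387.8 W/m².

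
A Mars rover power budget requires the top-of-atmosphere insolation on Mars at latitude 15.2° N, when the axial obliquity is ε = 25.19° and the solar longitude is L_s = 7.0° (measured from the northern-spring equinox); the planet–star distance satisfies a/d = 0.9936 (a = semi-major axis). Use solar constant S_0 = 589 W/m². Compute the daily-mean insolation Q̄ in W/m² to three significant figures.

Solar declination: sin δ = sin ε · sin L_s = sin 25.19° × sin 7.0° = 0.05187, so δ = +2.973°.
cos h₀ = −tan(+15.2°) tan(+2.973°) = -0.0141, h₀ = 1.5849 rad.
Bracket: h₀ sin ϕ sin δ + cos ϕ cos δ sin h₀ = 1.5849×0.26219×0.05187 + 0.96502×0.99865×0.99990 = 0.021554 + 0.963621 = 0.985175.
Inverse-square distance factor (a/d)² = 0.9936² = 0.987241.
Q̄ = (S_0/π) × 0.987241 × [bracket] = (589/π) × 0.987241 × 0.985175 = 182.3 W/m².

Q̄ ≈ 182 W/m²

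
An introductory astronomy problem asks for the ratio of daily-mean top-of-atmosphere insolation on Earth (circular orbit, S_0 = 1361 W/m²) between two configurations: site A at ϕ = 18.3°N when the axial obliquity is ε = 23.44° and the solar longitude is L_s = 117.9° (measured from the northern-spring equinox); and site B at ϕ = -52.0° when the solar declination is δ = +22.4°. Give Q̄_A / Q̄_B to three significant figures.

— Configuration A (ϕ=+18.3°):
Solar declination: sin δ = sin ε · sin L_s = sin 23.44° × sin 117.9° = 0.35155, so δ = +20.582°.
cos h₀ = −tan(+18.3°) tan(+20.582°) = -0.1242, h₀ = 1.6953 rad.
Bracket: h₀ sin ϕ sin δ + cos ϕ cos δ sin h₀ = 1.6953×0.31399×0.35155 + 0.94943×0.93617×0.99226 = 0.187133 + 0.881948 = 1.069081.
Q̄ = (S_0/π) × [bracket] = (1361/π) × 1.069081 = 463.15 W/m².
— Configuration B (ϕ=-52.0°):
cos h₀ = −tan(-52.0°) tan(+22.400°) = 0.5276, h₀ = 1.0151 rad.
Bracket: h₀ sin ϕ sin δ + cos ϕ cos δ sin h₀ = 1.0151×-0.78801×0.38107 + 0.61566×0.92455×0.84952 = -0.304821 + 0.483554 = 0.178733.
Q̄ = (S_0/π) × [bracket] = (1361/π) × 0.178733 = 77.431 W/m².
Ratio Q̄_A / Q̄_B = 463.15 / 77.431 = 5.981.

Q̄_A / Q̄_B ≈ 5.98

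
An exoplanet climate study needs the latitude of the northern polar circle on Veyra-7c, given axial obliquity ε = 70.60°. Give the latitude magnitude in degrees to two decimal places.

19.40°

The polar circle is the lowest latitude that experiences at least one full rotation of continuous daylight at the northern-summer solstice; it lies at |φ| = 90° − ε = 90° − 70.60° = 19.40°.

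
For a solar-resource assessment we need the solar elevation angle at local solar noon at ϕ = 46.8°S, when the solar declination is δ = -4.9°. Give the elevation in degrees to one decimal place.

48.1°

At local noon the hour angle is zero, so the zenith angle equals |ϕ − δ| = |-46.8° − (-4.900°)| = 41.900°.
Elevation = 90° − 41.900° = 48.1°.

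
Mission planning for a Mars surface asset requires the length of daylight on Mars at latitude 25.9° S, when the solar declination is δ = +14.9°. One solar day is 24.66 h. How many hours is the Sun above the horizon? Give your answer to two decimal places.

cos H₀ = −tan φ · tan δ = −tan(-25.9°) × tan(+14.900°) = 0.1292, so H₀ = 1.4412 rad = 82.58°.
Daylight = 2H₀/(2π) × 24.66 h = (1.4412/π) × 24.66 = 11.31 h.

11.31 h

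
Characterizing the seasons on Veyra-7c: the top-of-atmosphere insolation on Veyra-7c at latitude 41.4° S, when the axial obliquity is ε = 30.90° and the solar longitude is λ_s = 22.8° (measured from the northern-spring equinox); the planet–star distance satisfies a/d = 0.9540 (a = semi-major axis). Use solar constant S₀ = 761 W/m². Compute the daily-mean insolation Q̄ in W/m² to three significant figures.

Solar declination: sin δ = sin ε · sin λ_s = sin 30.90° × sin 22.8° = 0.19901, so δ = +11.479°.
cos H₀ = −tan(-41.4°) tan(+11.479°) = 0.1790, H₀ = 1.3908 rad.
Bracket: H₀ sin φ sin δ + cos φ cos δ sin H₀ = 1.3908×-0.66131×0.19901 + 0.75011×0.98000×0.98384 = -0.183039 + 0.723228 = 0.540189.
Inverse-square distance factor (a/d)² = 0.9540² = 0.910116.
Q̄ = (S₀/π) × 0.910116 × [bracket] = (761/π) × 0.910116 × 0.540189 = 119.1 W/m².

Q̄ ≈ 119 W/m²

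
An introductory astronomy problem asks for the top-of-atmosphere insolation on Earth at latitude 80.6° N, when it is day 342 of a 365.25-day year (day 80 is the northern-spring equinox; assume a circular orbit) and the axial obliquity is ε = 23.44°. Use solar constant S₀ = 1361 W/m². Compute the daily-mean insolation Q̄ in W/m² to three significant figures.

Solar longitude: λ_s = 360° × (342 − 80)/365.25 = 258.234°.
sin δ = sin 23.44° × sin 258.234° = -0.38943, so δ = -22.919°.
cos H₀ = −tan(+80.6°) tan(-22.919°) = 2.5540 ≥ 1 ⇒ polar night, H₀ = 0 and Q̄ = 0.

Q̄ ≈ 0.00 W/m²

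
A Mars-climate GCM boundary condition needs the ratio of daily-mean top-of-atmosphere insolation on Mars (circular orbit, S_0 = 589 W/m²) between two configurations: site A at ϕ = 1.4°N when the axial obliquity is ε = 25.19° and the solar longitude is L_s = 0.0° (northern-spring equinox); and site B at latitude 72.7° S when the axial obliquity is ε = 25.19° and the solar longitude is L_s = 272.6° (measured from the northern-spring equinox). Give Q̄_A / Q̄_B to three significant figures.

— Configuration A (ϕ=+1.4°):
Solar declination: sin δ = sin ε · sin L_s = sin 25.19° × sin 0.0° = 0.00000, so δ = +0.000°.
cos h₀ = −tan(+1.4°) tan(+0.000°) = -0.0000, h₀ = 1.5708 rad.
Bracket: h₀ sin ϕ sin δ + cos ϕ cos δ sin h₀ = 1.5708×0.02443×0.00000 + 0.99970×1.00000×1.00000 = 0.000000 + 0.999700 = 0.999700.
Q̄ = (S_0/π) × [bracket] = (589/π) × 0.999700 = 187.43 W/m².
— Configuration B (ϕ=-72.7°):
Solar declination: sin δ = sin ε · sin L_s = sin 25.19° × sin 272.6° = -0.42518, so δ = -25.162°.
cos h₀ = −tan(-72.7°) tan(-25.162°) = -1.5082 ≤ −1 ⇒ polar day, h₀ = π.
Bracket: h₀ sin ϕ sin δ + cos ϕ cos δ sin h₀ = 3.1416×-0.95476×-0.42518 + 0.29737×0.90511×0.00000 = 1.275316 + 0.000000 = 1.275316.
Q̄ = (S_0/π) × [bracket] = (589/π) × 1.275316 = 239.10 W/m².
Ratio Q̄_A / Q̄_B = 187.43 / 239.10 = 0.7839.

Q̄_A / Q̄_B ≈ 0.784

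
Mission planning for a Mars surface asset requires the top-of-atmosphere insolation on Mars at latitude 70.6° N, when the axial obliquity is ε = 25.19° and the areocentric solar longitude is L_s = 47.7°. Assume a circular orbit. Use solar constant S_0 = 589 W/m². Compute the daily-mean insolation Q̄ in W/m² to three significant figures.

sin δ = sin 25.19° × sin 47.7° = 0.31480, so δ = +18.349°.
cos h₀ = −tan(+70.6°) tan(+18.349°) = -0.9418, h₀ = 2.7988 rad.
Bracket: h₀ sin ϕ sin δ + cos ϕ cos δ sin h₀ = 2.7988×0.94322×0.31480 + 0.33216×0.94916×0.33613 = 0.831036 + 0.105973 = 0.937009.
Q̄ = (S_0/π) × [bracket] = (589/π) × 0.937009 = 175.7 W/m².

Q̄ ≈ 176 W/m²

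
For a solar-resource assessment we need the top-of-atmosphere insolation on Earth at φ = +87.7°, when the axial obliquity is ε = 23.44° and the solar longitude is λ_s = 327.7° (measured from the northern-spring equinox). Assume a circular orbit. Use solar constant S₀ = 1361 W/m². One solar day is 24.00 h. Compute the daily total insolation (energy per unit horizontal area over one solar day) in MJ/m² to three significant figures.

0.00 MJ/m²

Solar declination: sin δ = sin ε · sin λ_s = sin 23.44° × sin 327.7° = -0.21256, so δ = -12.272°.
cos H₀ = −tan(+87.7°) tan(-12.272°) = 5.4160 ≥ 1 ⇒ polar night, H₀ = 0 and Q̄ = 0.
Daily total = Q̄ × 24.00 h × 3600 s/h = 0.00 MJ/m².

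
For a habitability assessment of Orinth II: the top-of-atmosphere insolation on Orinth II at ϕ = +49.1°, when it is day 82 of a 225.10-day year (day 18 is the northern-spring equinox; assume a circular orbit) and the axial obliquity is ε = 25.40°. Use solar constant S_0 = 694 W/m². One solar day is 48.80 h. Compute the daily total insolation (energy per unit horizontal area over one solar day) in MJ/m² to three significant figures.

Solar longitude: L_s = 360° × (82 − 18)/225.10 = 102.355°.
sin δ = sin 25.40° × sin 102.355° = 0.41900, so δ = +24.772°.
cos h₀ = −tan(+49.1°) tan(+24.772°) = -0.5327, h₀ = 2.1326 rad.
Bracket: h₀ sin ϕ sin δ + cos ϕ cos δ sin h₀ = 2.1326×0.75585×0.41900 + 0.65474×0.90799×0.84629 = 0.675397 + 0.503117 = 1.178514.
Q̄ = (S_0/π) × [bracket] = (694/π) × 1.178514 = 260.34 W/m².
Daily total = Q̄ × 48.80 h × 3600 s/h = 260.34 × 48.80 × 3600 / 10⁶ = 45.74 MJ/m².

45.7 MJ/m²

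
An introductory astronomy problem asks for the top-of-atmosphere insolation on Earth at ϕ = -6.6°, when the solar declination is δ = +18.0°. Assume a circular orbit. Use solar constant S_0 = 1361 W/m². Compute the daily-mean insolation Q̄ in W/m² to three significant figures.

Q̄ ≈ 385 W/m²

cos h₀ = −tan(-6.6°) tan(+18.000°) = 0.0376, h₀ = 1.5332 rad.
Bracket: h₀ sin ϕ sin δ + cos ϕ cos δ sin h₀ = 1.5332×-0.11494×0.30902 + 0.99337×0.95106×0.99929 = -0.054457 + 0.944084 = 0.889627.
Q̄ = (S_0/π) × [bracket] = (1361/π) × 0.889627 = 385.4 W/m².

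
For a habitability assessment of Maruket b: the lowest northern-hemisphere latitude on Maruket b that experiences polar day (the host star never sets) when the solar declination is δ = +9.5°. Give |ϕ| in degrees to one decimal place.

Polar day requires cos h₀ = −tan ϕ tan δ ≤ −1, i.e. tan ϕ tan δ ≥ 1.
The boundary is |tan ϕ| · |tan δ| = 1, so |ϕ| = 90° − |δ| = 90° − 9.5° = 80.5° in the northern hemisphere.

|ϕ| = 80.5°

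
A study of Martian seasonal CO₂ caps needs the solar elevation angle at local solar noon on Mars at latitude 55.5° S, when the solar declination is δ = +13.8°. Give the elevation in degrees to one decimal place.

At local noon the hour angle is zero, so the zenith angle equals |ϕ − δ| = |-55.5° − (+13.800°)| = 69.300°.
Elevation = 90° − 69.300° = 20.7°.

20.7°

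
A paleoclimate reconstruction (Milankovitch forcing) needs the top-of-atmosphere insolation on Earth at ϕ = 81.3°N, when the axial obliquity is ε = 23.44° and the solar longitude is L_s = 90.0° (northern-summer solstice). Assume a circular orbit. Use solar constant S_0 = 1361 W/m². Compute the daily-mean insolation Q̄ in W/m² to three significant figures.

Q̄ ≈ 535 W/m²

Solar declination: sin δ = sin ε · sin L_s = sin 23.44° × sin 90.0° = 0.39779, so δ = +23.440°.
cos h₀ = −tan(+81.3°) tan(+23.440°) = -2.8334 ≤ −1 ⇒ polar day, h₀ = π.
Bracket: h₀ sin ϕ sin δ + cos ϕ cos δ sin h₀ = 3.1416×0.98849×0.39779 + 0.15126×0.91748×0.00000 = 1.235313 + 0.000000 = 1.235313.
Q̄ = (S_0/π) × [bracket] = (1361/π) × 1.235313 = 535.2 W/m².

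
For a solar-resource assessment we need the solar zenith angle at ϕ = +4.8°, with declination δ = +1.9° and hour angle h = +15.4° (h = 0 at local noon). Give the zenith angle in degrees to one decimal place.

cos θ_z = sin ϕ sin δ + cos ϕ cos δ cos h = 0.002774 + 0.960186 = 0.962960.
θ_z = arccos(0.962960) = 15.6°.

θ_z = 15.6°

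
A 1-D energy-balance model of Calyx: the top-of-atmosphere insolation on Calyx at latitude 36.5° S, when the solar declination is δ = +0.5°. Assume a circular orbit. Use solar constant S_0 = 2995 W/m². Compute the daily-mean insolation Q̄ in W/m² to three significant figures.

Q̄ ≈ 759 W/m²

cos h₀ = −tan(-36.5°) tan(+0.500°) = 0.0065, h₀ = 1.5643 rad.
Bracket: h₀ sin ϕ sin δ + cos ϕ cos δ sin h₀ = 1.5643×-0.59482×0.00873 + 0.80386×0.99996×0.99998 = -0.008123 + 0.803812 = 0.795689.
Q̄ = (S_0/π) × [bracket] = (2995/π) × 0.795689 = 758.6 W/m².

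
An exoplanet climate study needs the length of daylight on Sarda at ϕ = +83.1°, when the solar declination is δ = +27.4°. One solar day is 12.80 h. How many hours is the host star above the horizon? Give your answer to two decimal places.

12.80 h

Sunrise equation: cos h₀ = −tan ϕ · tan δ = -4.2834 ≤ −1, so the host star never sets (polar day) and h₀ = π.
Daylight = 2h₀/(2π) × 12.80 h = (3.1416/π) × 12.80 = 12.80 h.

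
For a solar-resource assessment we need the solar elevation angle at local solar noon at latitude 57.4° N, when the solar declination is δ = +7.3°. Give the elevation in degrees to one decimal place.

At local noon the hour angle is zero, so the zenith angle equals |ϕ − δ| = |+57.4° − (+7.300°)| = 50.100°.
Elevation = 90° − 50.100° = 39.9°.

39.9°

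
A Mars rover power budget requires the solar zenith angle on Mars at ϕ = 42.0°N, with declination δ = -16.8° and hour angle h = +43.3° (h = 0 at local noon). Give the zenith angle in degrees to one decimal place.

θ_z = 71.1°

cos θ_z = sin ϕ sin δ + cos ϕ cos δ cos h = -0.193400 + 0.517757 = 0.324357.
θ_z = arccos(0.324357) = 71.1°.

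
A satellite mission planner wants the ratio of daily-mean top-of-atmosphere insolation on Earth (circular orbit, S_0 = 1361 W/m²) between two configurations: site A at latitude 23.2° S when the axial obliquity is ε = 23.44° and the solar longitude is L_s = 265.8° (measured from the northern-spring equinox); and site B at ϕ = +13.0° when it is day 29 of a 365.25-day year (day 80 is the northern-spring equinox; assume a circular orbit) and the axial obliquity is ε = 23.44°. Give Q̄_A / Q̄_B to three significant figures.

Q̄_A / Q̄_B ≈ 1.34

— Configuration A (ϕ=-23.2°):
Solar declination: sin δ = sin ε · sin L_s = sin 23.44° × sin 265.8° = -0.39672, so δ = -23.373°.
cos h₀ = −tan(-23.2°) tan(-23.373°) = -0.1852, h₀ = 1.7571 rad.
Bracket: h₀ sin ϕ sin δ + cos ϕ cos δ sin h₀ = 1.7571×-0.39394×-0.39672 + 0.91914×0.91794×0.98269 = 0.274606 + 0.829111 = 1.103717.
Q̄ = (S_0/π) × [bracket] = (1361/π) × 1.103717 = 478.15 W/m².
— Configuration B (ϕ=+13.0°):
Solar longitude: L_s = 360° × (29 − 80)/365.25 = -50.267°, i.e. -50.267° + 360° = 309.733°.
sin δ = sin 23.44° × sin 309.733° = -0.30591, so δ = -17.813°.
cos h₀ = −tan(+13.0°) tan(-17.813°) = 0.0742, h₀ = 1.4965 rad.
Bracket: h₀ sin ϕ sin δ + cos ϕ cos δ sin h₀ = 1.4965×0.22495×-0.30591 + 0.97437×0.95206×0.99724 = -0.102981 + 0.925098 = 0.822117.
Q̄ = (S_0/π) × [bracket] = (1361/π) × 0.822117 = 356.16 W/m².
Ratio Q̄_A / Q̄_B = 478.15 / 356.16 = 1.343.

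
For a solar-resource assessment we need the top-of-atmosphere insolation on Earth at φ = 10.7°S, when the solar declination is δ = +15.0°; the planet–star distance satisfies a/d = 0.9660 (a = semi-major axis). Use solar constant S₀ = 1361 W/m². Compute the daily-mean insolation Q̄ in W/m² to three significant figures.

Q̄ ≈ 354 W/m²

cos H₀ = −tan(-10.7°) tan(+15.000°) = 0.0506, H₀ = 1.5201 rad.
Bracket: H₀ sin φ sin δ + cos φ cos δ sin H₀ = 1.5201×-0.18567×0.25882 + 0.98261×0.96593×0.99872 = -0.073049 + 0.947918 = 0.874869.
Inverse-square distance factor (a/d)² = 0.9660² = 0.933156.
Q̄ = (S₀/π) × 0.933156 × [bracket] = (1361/π) × 0.933156 × 0.874869 = 353.7 W/m².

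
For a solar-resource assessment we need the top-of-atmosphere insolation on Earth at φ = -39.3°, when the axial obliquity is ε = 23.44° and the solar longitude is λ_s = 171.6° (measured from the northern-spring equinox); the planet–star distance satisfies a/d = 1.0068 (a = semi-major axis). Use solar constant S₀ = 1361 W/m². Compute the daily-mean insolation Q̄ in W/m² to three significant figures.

Q̄ ≈ 314 W/m²

Solar declination: sin δ = sin ε · sin λ_s = sin 23.44° × sin 171.6° = 0.05811, so δ = +3.331°.
cos H₀ = −tan(-39.3°) tan(+3.331°) = 0.0476, H₀ = 1.5231 rad.
Bracket: H₀ sin φ sin δ + cos φ cos δ sin H₀ = 1.5231×-0.63338×0.05811 + 0.77384×0.99831×0.99886 = -0.056059 + 0.771652 = 0.715593.
Inverse-square distance factor (a/d)² = 1.0068² = 1.013646.
Q̄ = (S₀/π) × 1.013646 × [bracket] = (1361/π) × 1.013646 × 0.715593 = 314.2 W/m².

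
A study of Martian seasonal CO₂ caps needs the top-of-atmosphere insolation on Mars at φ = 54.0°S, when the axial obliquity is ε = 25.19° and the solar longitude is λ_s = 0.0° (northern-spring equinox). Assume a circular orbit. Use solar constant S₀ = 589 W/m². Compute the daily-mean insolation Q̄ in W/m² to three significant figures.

Solar declination: sin δ = sin ε · sin λ_s = sin 25.19° × sin 0.0° = 0.00000, so δ = +0.000°.
cos H₀ = −tan(-54.0°) tan(+0.000°) = 0.0000, H₀ = 1.5708 rad.
Bracket: H₀ sin φ sin δ + cos φ cos δ sin H₀ = 1.5708×-0.80902×0.00000 + 0.58779×1.00000×1.00000 = -0.000000 + 0.587790 = 0.587790.
Q̄ = (S₀/π) × [bracket] = (589/π) × 0.587790 = 110.2 W/m².

Q̄ ≈ 110 W/m²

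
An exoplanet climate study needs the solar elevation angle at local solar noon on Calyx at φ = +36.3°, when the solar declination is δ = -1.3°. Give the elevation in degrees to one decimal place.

At local noon the hour angle is zero, so the zenith angle equals |φ − δ| = |+36.3° − (-1.300°)| = 37.600°.
Elevation = 90° − 37.600° = 52.4°.

52.4°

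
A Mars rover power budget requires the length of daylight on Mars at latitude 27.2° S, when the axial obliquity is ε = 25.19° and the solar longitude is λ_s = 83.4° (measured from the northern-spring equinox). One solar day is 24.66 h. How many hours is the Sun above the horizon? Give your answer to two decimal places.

10.43 h

Solar declination: sin δ = sin ε · sin λ_s = sin 25.19° × sin 83.4° = 0.42280, so δ = +25.012°.
cos H₀ = −tan φ · tan δ = −tan(-27.2°) × tan(+25.012°) = 0.2398, so H₀ = 1.3287 rad = 76.13°.
Daylight = 2H₀/(2π) × 24.66 h = (1.3287/π) × 24.66 = 10.43 h.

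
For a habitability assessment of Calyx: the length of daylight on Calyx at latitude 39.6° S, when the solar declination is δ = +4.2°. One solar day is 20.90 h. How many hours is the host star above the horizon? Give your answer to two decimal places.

cos h₀ = −tan ϕ · tan δ = −tan(-39.6°) × tan(+4.200°) = 0.0608, so h₀ = 1.5100 rad = 86.52°.
Daylight = 2h₀/(2π) × 20.90 h = (1.5100/π) × 20.90 = 10.05 h.

10.05 h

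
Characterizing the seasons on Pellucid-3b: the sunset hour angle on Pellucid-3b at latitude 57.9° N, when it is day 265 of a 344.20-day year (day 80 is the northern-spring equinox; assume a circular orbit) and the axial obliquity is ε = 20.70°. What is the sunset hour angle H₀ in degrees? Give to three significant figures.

Solar longitude: λ_s = 360° × (265 − 80)/344.20 = 193.492°.
sin δ = sin 20.70° × sin 193.492° = -0.08247, so δ = -4.731°.
cos H₀ = −tan φ · tan δ = −tan(+57.9°) × tan(-4.731°) = 0.1319, so H₀ = 1.4385 rad = 82.42°.

H₀ = 82.4°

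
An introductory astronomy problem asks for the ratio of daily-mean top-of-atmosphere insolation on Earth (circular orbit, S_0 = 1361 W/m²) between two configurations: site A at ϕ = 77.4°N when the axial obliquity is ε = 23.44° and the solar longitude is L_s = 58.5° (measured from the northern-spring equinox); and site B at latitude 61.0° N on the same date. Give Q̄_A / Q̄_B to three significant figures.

Q̄_A / Q̄_B ≈ 1.02

— Configuration A (ϕ=+77.4°):
Solar declination: sin δ = sin ε · sin L_s = sin 23.44° × sin 58.5° = 0.33917, so δ = +19.826°.
cos h₀ = −tan(+77.4°) tan(+19.826°) = -1.6130 ≤ −1 ⇒ polar day, h₀ = π.
Bracket: h₀ sin ϕ sin δ + cos ϕ cos δ sin h₀ = 3.1416×0.97592×0.33917 + 0.21814×0.94072×0.00000 = 1.039878 + 0.000000 = 1.039878.
Q̄ = (S_0/π) × [bracket] = (1361/π) × 1.039878 = 450.50 W/m².
— Configuration B (ϕ=+61.0°):
cos h₀ = −tan(+61.0°) tan(+19.826°) = -0.6504, h₀ = 2.2790 rad.
Bracket: h₀ sin ϕ sin δ + cos ϕ cos δ sin h₀ = 2.2790×0.87462×0.33917 + 0.48481×0.94072×0.75956 = 0.676054 + 0.346413 = 1.022467.
Q̄ = (S_0/π) × [bracket] = (1361/π) × 1.022467 = 442.95 W/m².
Ratio Q̄_A / Q̄_B = 450.50 / 442.95 = 1.017.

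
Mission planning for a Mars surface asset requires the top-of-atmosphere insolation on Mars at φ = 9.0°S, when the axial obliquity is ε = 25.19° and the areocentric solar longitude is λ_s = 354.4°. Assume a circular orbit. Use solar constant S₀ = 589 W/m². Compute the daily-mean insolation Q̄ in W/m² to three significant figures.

Q̄ ≈ 187 W/m²

sin δ = sin 25.19° × sin 354.4° = -0.04153, so δ = -2.380°.
cos H₀ = −tan(-9.0°) tan(-2.380°) = -0.0066, H₀ = 1.5774 rad.
Bracket: H₀ sin φ sin δ + cos φ cos δ sin H₀ = 1.5774×-0.15643×-0.04153 + 0.98769×0.99914×0.99998 = 0.010248 + 0.986821 = 0.997069.
Q̄ = (S₀/π) × [bracket] = (589/π) × 0.997069 = 186.9 W/m².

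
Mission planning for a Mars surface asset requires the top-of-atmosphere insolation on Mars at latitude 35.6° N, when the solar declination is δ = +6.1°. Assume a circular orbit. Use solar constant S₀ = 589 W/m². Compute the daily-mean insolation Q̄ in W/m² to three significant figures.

Q̄ ≈ 170 W/m²

cos H₀ = −tan(+35.6°) tan(+6.100°) = -0.0765, H₀ = 1.6474 rad.
Bracket: H₀ sin φ sin δ + cos φ cos δ sin H₀ = 1.6474×0.58212×0.10626 + 0.81310×0.99434×0.99707 = 0.101902 + 0.806129 = 0.908031.
Q̄ = (S₀/π) × [bracket] = (589/π) × 0.908031 = 170.2 W/m².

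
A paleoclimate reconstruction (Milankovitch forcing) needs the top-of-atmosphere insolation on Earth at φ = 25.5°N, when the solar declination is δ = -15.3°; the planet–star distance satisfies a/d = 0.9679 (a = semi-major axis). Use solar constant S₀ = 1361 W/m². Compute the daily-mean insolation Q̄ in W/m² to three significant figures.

Q̄ ≈ 284 W/m²

cos H₀ = −tan(+25.5°) tan(-15.300°) = 0.1305, H₀ = 1.4399 rad.
Bracket: H₀ sin φ sin δ + cos φ cos δ sin H₀ = 1.4399×0.43051×-0.26387 + 0.90259×0.96456×0.99145 = -0.163571 + 0.863159 = 0.699588.
Inverse-square distance factor (a/d)² = 0.9679² = 0.936830.
Q̄ = (S₀/π) × 0.936830 × [bracket] = (1361/π) × 0.936830 × 0.699588 = 283.9 W/m².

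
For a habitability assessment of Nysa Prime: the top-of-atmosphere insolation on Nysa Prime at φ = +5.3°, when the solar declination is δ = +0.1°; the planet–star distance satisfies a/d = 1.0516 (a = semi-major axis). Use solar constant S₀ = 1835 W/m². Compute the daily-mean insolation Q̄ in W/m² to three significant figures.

Q̄ ≈ 643 W/m²

cos H₀ = −tan(+5.3°) tan(+0.100°) = -0.0002, H₀ = 1.5710 rad.
Bracket: H₀ sin φ sin δ + cos φ cos δ sin H₀ = 1.5710×0.09237×0.00175 + 0.99572×1.00000×1.00000 = 0.000254 + 0.995720 = 0.995974.
Inverse-square distance factor (a/d)² = 1.0516² = 1.105863.
Q̄ = (S₀/π) × 1.105863 × [bracket] = (1835/π) × 1.105863 × 0.995974 = 643.3 W/m².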